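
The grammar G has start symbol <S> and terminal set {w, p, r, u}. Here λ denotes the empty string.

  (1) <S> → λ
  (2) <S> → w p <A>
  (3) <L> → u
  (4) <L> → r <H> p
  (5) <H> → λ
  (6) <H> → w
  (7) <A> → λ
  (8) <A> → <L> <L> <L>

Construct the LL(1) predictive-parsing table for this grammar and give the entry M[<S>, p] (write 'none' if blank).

FIRST(<S>): from <S>→λ we get {λ}; from <S>→w p <A> we get {w}. So FIRST(<S>) = {λ, w}.
FIRST(<L>): from <L>→u we get {u}; from <L>→r <H> p we get {r}. So FIRST(<L>) = {r, u}.
FIRST(<H>): from <H>→λ we get {λ}; from <H>→w we get {w}. So FIRST(<H>) = {λ, w}.
FIRST(<A>): from <A>→λ we get {λ}; from <A>→<L> <L> <L> we get {r, u}. So FIRST(<A>) = {λ, r, u}.
FOLLOW(<S>) includes $ since <S> is the start symbol.
FOLLOW(<S>): <S> appears on no right-hand side. Thus FOLLOW(<S>) = {$}.
For <S> → λ: FIRST(λ) = {λ}, so it goes in M[<S>, t] for t ∈ {}; since λ ∈ FIRST, also for every t ∈ FOLLOW(<S>) = {$}.
For <S> → w p <A>: FIRST(w p <A>) = {w}, so it goes in M[<S>, t] for t ∈ {w}.
None of these place a production in M[<S>, p].

none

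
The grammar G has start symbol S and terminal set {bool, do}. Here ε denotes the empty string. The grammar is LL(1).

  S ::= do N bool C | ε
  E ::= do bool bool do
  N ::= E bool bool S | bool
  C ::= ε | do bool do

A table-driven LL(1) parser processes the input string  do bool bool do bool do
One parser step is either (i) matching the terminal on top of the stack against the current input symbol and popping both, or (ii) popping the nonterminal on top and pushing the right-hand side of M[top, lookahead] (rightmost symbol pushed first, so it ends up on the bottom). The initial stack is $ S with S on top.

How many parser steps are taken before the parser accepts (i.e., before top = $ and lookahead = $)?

     Stack          Input                      Action
  1  $ S            do bool bool do bool do $  expand S ::= do N bool C
  2  $ C bool N do  do bool bool do bool do $  match do
  3  $ C bool N     bool bool do bool do $     expand N ::= bool
  4  $ C bool bool  bool bool do bool do $     match bool
  5  $ C bool       bool do bool do $          match bool
  6  $ C            do bool do $               expand C ::= do bool do
  7  $ do bool do   do bool do $               match do
  8  $ do bool      bool do $                  match bool
  9  $ do           do $                       match do
Accept reached after 9 steps.

9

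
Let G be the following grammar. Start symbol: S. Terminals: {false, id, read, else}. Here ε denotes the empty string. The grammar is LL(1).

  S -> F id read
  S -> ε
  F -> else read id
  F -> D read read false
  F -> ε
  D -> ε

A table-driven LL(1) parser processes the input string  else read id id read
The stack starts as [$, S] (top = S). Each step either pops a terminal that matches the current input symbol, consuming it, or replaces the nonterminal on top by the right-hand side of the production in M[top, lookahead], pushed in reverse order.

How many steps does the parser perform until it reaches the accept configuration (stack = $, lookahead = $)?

7

     Stack                   Input                   Action
  1  $ S                     else read id id read $  expand S -> F id read
  2  $ read id F             else read id id read $  expand F -> else read id
  3  $ read id id read else  else read id id read $  match else
  4  $ read id id read       read id id read $       match read
  5  $ read id id            id id read $            match id
  6  $ read id               id read $               match id
  7  $ read                  read $                  match read
Accept reached after 7 steps.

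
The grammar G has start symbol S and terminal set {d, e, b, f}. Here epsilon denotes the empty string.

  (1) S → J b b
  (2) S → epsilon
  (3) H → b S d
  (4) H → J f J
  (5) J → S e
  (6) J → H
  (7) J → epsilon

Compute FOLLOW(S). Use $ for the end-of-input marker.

FIRST(S) = {epsilon, b, e, f}  (via J b b)
FIRST(H) = {b, e, f}  (via J f J)
FIRST(J) = {epsilon, b, e, f}  (via S e, H)
FOLLOW(S) includes $ since S is the start symbol.
FOLLOW(S): in H→b S d, S is followed by d with FIRST {d}; in J→S e, S is followed by e with FIRST {e}. Thus FOLLOW(S) = {$, d, e}.
FOLLOW(H): in J→H, the suffix after H is empty, so FOLLOW(H) ⊇ FOLLOW(J) = {b, f}. Thus FOLLOW(H) = {b, f}.
FOLLOW(J): in S→J b b, J is followed by b b with FIRST {b}; in H→J f J (occurrence 1), J is followed by f J with FIRST {f}; in H→J f J (occurrence 2), the suffix after J is empty, so FOLLOW(J) ⊇ FOLLOW(H) = {b, f}. Thus FOLLOW(J) = {b, f}.

{$, d, e}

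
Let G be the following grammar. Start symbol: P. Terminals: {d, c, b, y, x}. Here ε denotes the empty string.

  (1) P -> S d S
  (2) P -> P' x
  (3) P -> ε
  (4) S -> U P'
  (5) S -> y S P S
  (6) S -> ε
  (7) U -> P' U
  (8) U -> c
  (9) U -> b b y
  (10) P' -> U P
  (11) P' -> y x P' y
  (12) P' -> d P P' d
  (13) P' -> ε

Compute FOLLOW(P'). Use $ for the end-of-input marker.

{$, b, c, d, x, y}

FIRST(P) = {ε, b, c, d, x, y}  (via S d S, P' x)
FIRST(S) = {ε, b, c, d, y}  (via U P')
FIRST(U) = {b, c, d, y}  (via P' U)
FIRST(P') = {ε, b, c, d, y}  (via U P)
FOLLOW(P) includes $ since P is the start symbol.
FOLLOW(P): in S->y S P S, P is followed by S with FIRST {ε, b, c, d, y}; in S->y S P S, the suffix after P is nullable, so FOLLOW(P) ⊇ FOLLOW(S) = {$, b, c, d, x, y}; in P'->U P, the suffix after P is empty, so FOLLOW(P) ⊇ FOLLOW(P') = {$, b, c, d, x, y}; in P'->d P P' d, P is followed by P' d with FIRST {b, c, d, y}. Thus FOLLOW(P) = {$, b, c, d, x, y}.
FOLLOW(S): in P->S d S (occurrence 1), S is followed by d S with FIRST {d}; in P->S d S (occurrence 2), the suffix after S is empty, so FOLLOW(S) ⊇ FOLLOW(P) = {$, b, c, d, x, y}; in S->y S P S (occurrence 1), S is followed by P S with FIRST {ε, b, c, d, x, y}; in S->y S P S (occurrence 1), the suffix after S is nullable (adds nothing new); in S->y S P S (occurrence 2), the suffix after S is empty (adds nothing new). Thus FOLLOW(S) = {$, b, c, d, x, y}.
FOLLOW(P'): in P->P' x, P' is followed by x with FIRST {x}; in S->U P', the suffix after P' is empty, so FOLLOW(P') ⊇ FOLLOW(S) = {$, b, c, d, x, y}; in U->P' U, P' is followed by U with FIRST {b, c, d, y}; in P'->y x P' y, P' is followed by y with FIRST {y}; in P'->d P P' d, P' is followed by d with FIRST {d}. Thus FOLLOW(P') = {$, b, c, d, x, y}.
FOLLOW(U): in S->U P', U is followed by P' with FIRST {ε, b, c, d, y}; in S->U P', the suffix after U is nullable, so FOLLOW(U) ⊇ FOLLOW(S) = {$, b, c, d, x, y}; in U->P' U, the suffix after U is empty (adds nothing new); in P'->U P, U is followed by P with FIRST {ε, b, c, d, x, y}; in P'->U P, the suffix after U is nullable, so FOLLOW(U) ⊇ FOLLOW(P') = {$, b, c, d, x, y}. Thus FOLLOW(U) = {$, b, c, d, x, y}.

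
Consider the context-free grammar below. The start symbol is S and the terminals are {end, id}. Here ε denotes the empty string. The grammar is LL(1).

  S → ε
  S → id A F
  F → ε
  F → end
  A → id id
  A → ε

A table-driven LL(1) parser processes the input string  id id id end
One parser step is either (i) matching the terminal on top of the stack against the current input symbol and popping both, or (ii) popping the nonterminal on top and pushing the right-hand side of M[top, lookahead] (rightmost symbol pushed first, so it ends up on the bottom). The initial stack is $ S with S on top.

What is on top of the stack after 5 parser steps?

     Stack      Input           Action
  1  $ S        id id id end $  expand S → id A F
  2  $ F A id   id id id end $  match id
  3  $ F A      id id end $     expand A → id id
  4  $ F id id  id id end $     match id
  5  $ F id     id end $        match id
Stack after step 5: $ F (top = F).

F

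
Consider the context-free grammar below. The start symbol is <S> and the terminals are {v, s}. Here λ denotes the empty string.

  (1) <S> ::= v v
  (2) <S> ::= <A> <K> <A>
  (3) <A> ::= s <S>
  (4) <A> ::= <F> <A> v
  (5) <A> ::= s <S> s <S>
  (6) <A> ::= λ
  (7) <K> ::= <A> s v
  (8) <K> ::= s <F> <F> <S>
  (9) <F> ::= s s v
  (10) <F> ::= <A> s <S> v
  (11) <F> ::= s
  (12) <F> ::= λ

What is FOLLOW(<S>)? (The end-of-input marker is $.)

FIRST(<S>) = {s, v}  (via <A> <K> <A>)
FIRST(<A>) = {λ, s, v}  (via <F> <A> v)
FIRST(<K>) = {s, v}  (via <A> s v)
FIRST(<F>) = {λ, s, v}  (via <A> s <S> v)
FOLLOW(<S>) includes $ since <S> is the start symbol.
FOLLOW(<F>): in <A>::=<F> <A> v, <F> is followed by <A> v with FIRST {s, v}; in <K>::=s <F> <F> <S> (occurrence 1), <F> is followed by <F> <S> with FIRST {s, v}; in <K>::=s <F> <F> <S> (occurrence 2), <F> is followed by <S> with FIRST {s, v}. Thus FOLLOW(<F>) = {s, v}.
FOLLOW(<S>): in <A>::=s <S>, the suffix after <S> is empty, so FOLLOW(<S>) ⊇ FOLLOW(<A>) = {$, s, v}; in <A>::=s <S> s <S> (occurrence 1), <S> is followed by s <S> with FIRST {s}; in <A>::=s <S> s <S> (occurrence 2), the suffix after <S> is empty, so FOLLOW(<S>) ⊇ FOLLOW(<A>) = {$, s, v}; in <K>::=s <F> <F> <S>, the suffix after <S> is empty, so FOLLOW(<S>) ⊇ FOLLOW(<K>) = {$, s, v}; in <F>::=<A> s <S> v, <S> is followed by v with FIRST {v}. Thus FOLLOW(<S>) = {$, s, v}.
FOLLOW(<A>): in <S>::=<A> <K> <A> (occurrence 1), <A> is followed by <K> <A> with FIRST {s, v}; in <S>::=<A> <K> <A> (occurrence 2), the suffix after <A> is empty, so FOLLOW(<A>) ⊇ FOLLOW(<S>) = {$, s, v}; in <A>::=<F> <A> v, <A> is followed by v with FIRST {v}; in <K>::=<A> s v, <A> is followed by s v with FIRST {s}; in <F>::=<A> s <S> v, <A> is followed by s <S> v with FIRST {s}. Thus FOLLOW(<A>) = {$, s, v}.
FOLLOW(<K>): in <S>::=<A> <K> <A>, <K> is followed by <A> with FIRST {λ, s, v}; in <S>::=<A> <K> <A>, the suffix after <K> is nullable, so FOLLOW(<K>) ⊇ FOLLOW(<S>) = {$, s, v}. Thus FOLLOW(<K>) = {$, s, v}.

{$, s, v}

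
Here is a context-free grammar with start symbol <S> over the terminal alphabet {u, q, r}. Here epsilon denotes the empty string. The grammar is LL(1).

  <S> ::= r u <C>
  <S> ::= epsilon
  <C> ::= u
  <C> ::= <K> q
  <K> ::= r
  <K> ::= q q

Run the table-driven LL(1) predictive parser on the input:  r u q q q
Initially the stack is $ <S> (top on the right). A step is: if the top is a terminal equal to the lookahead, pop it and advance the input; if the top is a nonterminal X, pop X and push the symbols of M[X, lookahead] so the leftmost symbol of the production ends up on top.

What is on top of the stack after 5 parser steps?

     Stack      Input        Action
  1  $ <S>      r u q q q $  expand <S> ::= r u <C>
  2  $ <C> u r  r u q q q $  match r
  3  $ <C> u    u q q q $    match u
  4  $ <C>      q q q $      expand <C> ::= <K> q
  5  $ q <K>    q q q $      expand <K> ::= q q
Stack after step 5: $ q q q (top = q).

q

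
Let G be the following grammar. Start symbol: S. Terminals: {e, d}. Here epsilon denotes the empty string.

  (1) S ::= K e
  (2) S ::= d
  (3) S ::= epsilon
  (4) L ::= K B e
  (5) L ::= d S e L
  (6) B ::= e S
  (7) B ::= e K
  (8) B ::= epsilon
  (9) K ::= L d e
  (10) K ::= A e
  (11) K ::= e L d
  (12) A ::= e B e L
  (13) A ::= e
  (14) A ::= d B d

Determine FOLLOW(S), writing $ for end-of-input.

{$, d, e}

FIRST(B) = {epsilon, e}
FIRST(A) = {d, e}
FIRST(S) = {epsilon, d, e}  (via K e)
FIRST(L) = {d, e}  (via K B e)
FIRST(K) = {d, e}  (via L d e, A e)
FOLLOW(S) includes $ since S is the start symbol.
FOLLOW(B): in L::=K B e, B is followed by e with FIRST {e}; in A::=e B e L, B is followed by e L with FIRST {e}; in A::=d B d, B is followed by d with FIRST {d}. Thus FOLLOW(B) = {d, e}.
FOLLOW(S): in L::=d S e L, S is followed by e L with FIRST {e}; in B::=e S, the suffix after S is empty, so FOLLOW(S) ⊇ FOLLOW(B) = {d, e}. Thus FOLLOW(S) = {$, d, e}.
FOLLOW(K): in S::=K e, K is followed by e with FIRST {e}; in L::=K B e, K is followed by B e with FIRST {e}; in B::=e K, the suffix after K is empty, so FOLLOW(K) ⊇ FOLLOW(B) = {d, e}. Thus FOLLOW(K) = {d, e}.
FOLLOW(A): in K::=A e, A is followed by e with FIRST {e}. Thus FOLLOW(A) = {e}.
FOLLOW(L): in L::=d S e L, the suffix after L is empty (adds nothing new); in K::=L d e, L is followed by d e with FIRST {d}; in K::=e L d, L is followed by d with FIRST {d}; in A::=e B e L, the suffix after L is empty, so FOLLOW(L) ⊇ FOLLOW(A) = {e}. Thus FOLLOW(L) = {d, e}.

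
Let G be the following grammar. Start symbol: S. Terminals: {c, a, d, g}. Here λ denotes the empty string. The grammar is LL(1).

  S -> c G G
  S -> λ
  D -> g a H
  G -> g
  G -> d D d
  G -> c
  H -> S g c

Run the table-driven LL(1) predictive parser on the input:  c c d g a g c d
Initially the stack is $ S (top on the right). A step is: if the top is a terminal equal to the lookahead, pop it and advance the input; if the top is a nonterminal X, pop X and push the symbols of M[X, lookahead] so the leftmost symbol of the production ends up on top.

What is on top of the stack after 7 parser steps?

g

step 1: stack=$ S  input=c c d g a g c d $  — expand S -> c G G
step 2: stack=$ G G c  input=c c d g a g c d $  — match c
step 3: stack=$ G G  input=c d g a g c d $  — expand G -> c
step 4: stack=$ G c  input=c d g a g c d $  — match c
step 5: stack=$ G  input=d g a g c d $  — expand G -> d D d
step 6: stack=$ d D d  input=d g a g c d $  — match d
step 7: stack=$ d D  input=g a g c d $  — expand D -> g a H
Stack after step 7: $ d H a g (top = g).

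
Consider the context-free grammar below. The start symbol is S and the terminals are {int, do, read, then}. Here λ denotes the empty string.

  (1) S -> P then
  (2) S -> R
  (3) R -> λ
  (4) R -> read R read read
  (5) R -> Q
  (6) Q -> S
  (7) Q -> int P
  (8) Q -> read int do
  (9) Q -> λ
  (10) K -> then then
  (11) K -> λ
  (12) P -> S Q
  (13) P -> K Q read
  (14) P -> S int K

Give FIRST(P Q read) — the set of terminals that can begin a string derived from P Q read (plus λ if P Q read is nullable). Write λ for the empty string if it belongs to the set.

FIRST(K) = {λ, then}
FIRST(S) = {λ, int, read, then}  (via P then, R)
FIRST(Q) = {λ, int, read, then}  (via S)
FIRST(R) = {λ, int, read, then}  (via Q)
FIRST(P) = {λ, int, read, then}  (via S Q, K Q read, S int K)
FIRST(P Q read): take FIRST of each symbol in turn, carrying on past any symbol whose FIRST contains λ; result {int, read, then}.

{int, read, then}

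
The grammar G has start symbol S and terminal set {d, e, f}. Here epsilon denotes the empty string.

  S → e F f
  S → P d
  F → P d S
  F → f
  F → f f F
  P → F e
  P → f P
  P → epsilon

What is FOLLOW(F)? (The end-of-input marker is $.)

FIRST(S): from S→e F f we get {e}; from S→P d we get {d, f}. So FIRST(S) = {d, e, f}.
FIRST(F): from F→P d S we get {d, f}; from F→f we get {f}; from F→f f F we get {f}. So FIRST(F) = {d, f}.
FIRST(P): from P→F e we get {d, f}; from P→f P we get {f}; from P→epsilon we get {epsilon}. So FIRST(P) = {epsilon, d, f}.
FOLLOW(S) includes $ since S is the start symbol.
FOLLOW(F): in S→e F f, F is followed by f with FIRST {f}; in F→f f F, the suffix after F is empty (adds nothing new); in P→F e, F is followed by e with FIRST {e}. Thus FOLLOW(F) = {e, f}.
FOLLOW(S): in F→P d S, the suffix after S is empty, so FOLLOW(S) ⊇ FOLLOW(F) = {e, f}. Thus FOLLOW(S) = {$, e, f}.
FOLLOW(P): in S→P d, P is followed by d with FIRST {d}; in F→P d S, P is followed by d S with FIRST {d}; in P→f P, the suffix after P is empty (adds nothing new). Thus FOLLOW(P) = {d}.

{e, f}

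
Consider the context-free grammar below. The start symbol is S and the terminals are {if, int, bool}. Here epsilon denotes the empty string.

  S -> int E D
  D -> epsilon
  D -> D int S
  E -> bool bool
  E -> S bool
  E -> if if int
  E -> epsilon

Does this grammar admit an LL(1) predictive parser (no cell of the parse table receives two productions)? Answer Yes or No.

No

FIRST(S) = {int}
FIRST(D) = {epsilon, int}
FIRST(E) = {epsilon, bool, if, int}
FOLLOW(S) = {$, bool, int}
FOLLOW(D) = {$, bool, int}
FOLLOW(E) = {$, bool, int}
Cell M[D, int] receives both D -> epsilon and D -> D int S — the grammar is not LL(1).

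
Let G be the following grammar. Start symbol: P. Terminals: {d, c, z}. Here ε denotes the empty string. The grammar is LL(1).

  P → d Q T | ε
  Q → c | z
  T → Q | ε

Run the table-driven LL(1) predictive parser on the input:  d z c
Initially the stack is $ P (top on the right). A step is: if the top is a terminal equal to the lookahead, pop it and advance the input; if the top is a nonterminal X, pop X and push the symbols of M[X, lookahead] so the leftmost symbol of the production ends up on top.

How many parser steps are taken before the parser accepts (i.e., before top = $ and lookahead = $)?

step 1: stack=$ P  input=d z c $  — expand P → d Q T
step 2: stack=$ T Q d  input=d z c $  — match d
step 3: stack=$ T Q  input=z c $  — expand Q → z
step 4: stack=$ T z  input=z c $  — match z
step 5: stack=$ T  input=c $  — expand T → Q
step 6: stack=$ Q  input=c $  — expand Q → c
step 7: stack=$ c  input=c $  — match c
Accept reached after 7 steps.

7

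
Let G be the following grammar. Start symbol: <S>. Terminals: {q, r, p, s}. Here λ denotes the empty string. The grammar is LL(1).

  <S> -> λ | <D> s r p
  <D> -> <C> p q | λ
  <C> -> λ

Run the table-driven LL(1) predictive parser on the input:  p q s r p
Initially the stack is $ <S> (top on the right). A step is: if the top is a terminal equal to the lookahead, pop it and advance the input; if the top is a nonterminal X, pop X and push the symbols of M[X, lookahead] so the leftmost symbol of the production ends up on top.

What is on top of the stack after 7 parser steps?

p

step 1: stack=$ <S>  input=p q s r p $  — expand <S> -> <D> s r p
step 2: stack=$ p r s <D>  input=p q s r p $  — expand <D> -> <C> p q
step 3: stack=$ p r s q p <C>  input=p q s r p $  — expand <C> -> λ
step 4: stack=$ p r s q p  input=p q s r p $  — match p
step 5: stack=$ p r s q  input=q s r p $  — match q
step 6: stack=$ p r s  input=s r p $  — match s
step 7: stack=$ p r  input=r p $  — match r
Stack after step 7: $ p (top = p).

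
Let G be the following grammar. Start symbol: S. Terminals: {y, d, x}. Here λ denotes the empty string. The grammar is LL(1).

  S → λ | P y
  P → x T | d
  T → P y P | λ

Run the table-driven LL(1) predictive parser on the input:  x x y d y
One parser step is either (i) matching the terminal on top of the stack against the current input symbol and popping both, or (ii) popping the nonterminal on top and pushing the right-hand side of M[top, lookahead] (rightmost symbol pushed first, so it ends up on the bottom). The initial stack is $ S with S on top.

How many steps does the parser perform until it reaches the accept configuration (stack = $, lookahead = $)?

11

step 1: stack=$ S  input=x x y d y $  — expand S → P y
step 2: stack=$ y P  input=x x y d y $  — expand P → x T
step 3: stack=$ y T x  input=x x y d y $  — match x
step 4: stack=$ y T  input=x y d y $  — expand T → P y P
step 5: stack=$ y P y P  input=x y d y $  — expand P → x T
step 6: stack=$ y P y T x  input=x y d y $  — match x
step 7: stack=$ y P y T  input=y d y $  — expand T → λ
step 8: stack=$ y P y  input=y d y $  — match y
step 9: stack=$ y P  input=d y $  — expand P → d
step 10: stack=$ y d  input=d y $  — match d
step 11: stack=$ y  input=y $  — match y
Accept reached after 11 steps.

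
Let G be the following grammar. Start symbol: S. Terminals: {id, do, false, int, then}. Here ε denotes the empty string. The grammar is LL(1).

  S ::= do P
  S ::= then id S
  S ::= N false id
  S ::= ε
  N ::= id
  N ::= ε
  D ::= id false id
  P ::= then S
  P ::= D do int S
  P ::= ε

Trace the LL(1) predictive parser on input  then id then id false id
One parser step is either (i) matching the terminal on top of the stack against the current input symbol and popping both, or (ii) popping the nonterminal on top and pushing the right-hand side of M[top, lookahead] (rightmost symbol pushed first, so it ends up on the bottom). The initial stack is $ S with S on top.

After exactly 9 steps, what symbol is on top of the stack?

     Stack         Input                       Action
  1  $ S           then id then id false id $  expand S ::= then id S
  2  $ S id then   then id then id false id $  match then
  3  $ S id        id then id false id $       match id
  4  $ S           then id false id $          expand S ::= then id S
  5  $ S id then   then id false id $          match then
  6  $ S id        id false id $               match id
  7  $ S           false id $                  expand S ::= N false id
  8  $ id false N  false id $                  expand N ::= ε
  9  $ id false    false id $                  match false
Stack after step 9: $ id (top = id).

id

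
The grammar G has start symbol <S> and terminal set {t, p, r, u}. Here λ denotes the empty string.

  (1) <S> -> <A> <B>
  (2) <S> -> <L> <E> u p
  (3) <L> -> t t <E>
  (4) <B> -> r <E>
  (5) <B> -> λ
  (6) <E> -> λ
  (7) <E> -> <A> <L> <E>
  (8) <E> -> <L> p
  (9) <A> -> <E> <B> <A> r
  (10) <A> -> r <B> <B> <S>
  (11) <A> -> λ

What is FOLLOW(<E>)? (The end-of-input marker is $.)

{$, p, r, t, u}

FIRST(<L>): from <L>->t t <E> we get {t}. So FIRST(<L>) = {t}.
FIRST(<B>): from <B>->r <E> we get {r}; from <B>->λ we get {λ}. So FIRST(<B>) = {λ, r}.
FIRST(<S>): from <S>-><A> <B> we get {λ, r, t}; from <S>-><L> <E> u p we get {t}. So FIRST(<S>) = {λ, r, t}.
FIRST(<E>): from <E>->λ we get {λ}; from <E>-><A> <L> <E> we get {r, t}; from <E>-><L> p we get {t}. So FIRST(<E>) = {λ, r, t}.
FIRST(<A>): from <A>-><E> <B> <A> r we get {r, t}; from <A>->r <B> <B> <S> we get {r}; from <A>->λ we get {λ}. So FIRST(<A>) = {λ, r, t}.
FOLLOW(<S>) includes $ since <S> is the start symbol.
FOLLOW(<S>): in <A>->r <B> <B> <S>, the suffix after <S> is empty, so FOLLOW(<S>) ⊇ FOLLOW(<A>) = {$, r, t}. Thus FOLLOW(<S>) = {$, r, t}.
FOLLOW(<A>): in <S>-><A> <B>, <A> is followed by <B> with FIRST {λ, r}; in <S>-><A> <B>, the suffix after <A> is nullable, so FOLLOW(<A>) ⊇ FOLLOW(<S>) = {$, r, t}; in <E>-><A> <L> <E>, <A> is followed by <L> <E> with FIRST {t}; in <A>-><E> <B> <A> r, <A> is followed by r with FIRST {r}. Thus FOLLOW(<A>) = {$, r, t}.
FOLLOW(<B>): in <S>-><A> <B>, the suffix after <B> is empty, so FOLLOW(<B>) ⊇ FOLLOW(<S>) = {$, r, t}; in <A>-><E> <B> <A> r, <B> is followed by <A> r with FIRST {r, t}; in <A>->r <B> <B> <S> (occurrence 1), <B> is followed by <B> <S> with FIRST {λ, r, t}; in <A>->r <B> <B> <S> (occurrence 1), the suffix after <B> is nullable, so FOLLOW(<B>) ⊇ FOLLOW(<A>) = {$, r, t}; in <A>->r <B> <B> <S> (occurrence 2), <B> is followed by <S> with FIRST {λ, r, t}; in <A>->r <B> <B> <S> (occurrence 2), the suffix after <B> is nullable, so FOLLOW(<B>) ⊇ FOLLOW(<A>) = {$, r, t}. Thus FOLLOW(<B>) = {$, r, t}.
FOLLOW(<L>): in <S>-><L> <E> u p, <L> is followed by <E> u p with FIRST {r, t, u}; in <E>-><A> <L> <E>, <L> is followed by <E> with FIRST {λ, r, t}; in <E>-><A> <L> <E>, the suffix after <L> is nullable, so FOLLOW(<L>) ⊇ FOLLOW(<E>) = {$, p, r, t, u}; in <E>-><L> p, <L> is followed by p with FIRST {p}. Thus FOLLOW(<L>) = {$, p, r, t, u}.
FOLLOW(<E>): in <S>-><L> <E> u p, <E> is followed by u p with FIRST {u}; in <L>->t t <E>, the suffix after <E> is empty, so FOLLOW(<E>) ⊇ FOLLOW(<L>) = {$, p, r, t, u}; in <B>->r <E>, the suffix after <E> is empty, so FOLLOW(<E>) ⊇ FOLLOW(<B>) = {$, r, t}; in <E>-><A> <L> <E>, the suffix after <E> is empty (adds nothing new); in <A>-><E> <B> <A> r, <E> is followed by <B> <A> r with FIRST {r, t}. Thus FOLLOW(<E>) = {$, p, r, t, u}.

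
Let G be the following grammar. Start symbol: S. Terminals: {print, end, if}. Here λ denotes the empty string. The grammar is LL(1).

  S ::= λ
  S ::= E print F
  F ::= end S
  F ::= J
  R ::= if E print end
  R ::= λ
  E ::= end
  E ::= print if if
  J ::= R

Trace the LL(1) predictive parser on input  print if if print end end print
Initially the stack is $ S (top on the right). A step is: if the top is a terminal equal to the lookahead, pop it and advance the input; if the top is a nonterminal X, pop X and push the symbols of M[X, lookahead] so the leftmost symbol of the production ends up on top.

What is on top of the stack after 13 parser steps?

      Stack                  Input                              Action
   1  $ S                    print if if print end end print $  expand S ::= E print F
   2  $ F print E            print if if print end end print $  expand E ::= print if if
   3  $ F print if if print  print if if print end end print $  match print
   4  $ F print if if        if if print end end print $        match if
   5  $ F print if           if print end end print $           match if
   6  $ F print              print end end print $              match print
   7  $ F                    end end print $                    expand F ::= end S
   8  $ S end                end end print $                    match end
   9  $ S                    end print $                        expand S ::= E print F
  10  $ F print E            end print $                        expand E ::= end
  11  $ F print end          end print $                        match end
  12  $ F print              print $                            match print
  13  $ F                    $                                  expand F ::= J
Stack after step 13: $ J (top = J).

J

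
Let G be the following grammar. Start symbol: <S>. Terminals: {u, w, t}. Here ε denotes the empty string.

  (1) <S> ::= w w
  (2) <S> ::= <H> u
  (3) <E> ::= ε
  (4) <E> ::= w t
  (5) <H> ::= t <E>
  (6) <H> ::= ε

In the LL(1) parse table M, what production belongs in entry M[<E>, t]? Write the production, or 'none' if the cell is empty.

FIRST(<E>): from <E>::=ε we get {ε}; from <E>::=w t we get {w}. So FIRST(<E>) = {ε, w}.
FIRST(<H>): from <H>::=t <E> we get {t}; from <H>::=ε we get {ε}. So FIRST(<H>) = {ε, t}.
FIRST(<S>): from <S>::=w w we get {w}; from <S>::=<H> u we get {t, u}. So FIRST(<S>) = {t, u, w}.
FOLLOW(<S>) includes $ since <S> is the start symbol.
FOLLOW(<H>): in <S>::=<H> u, <H> is followed by u with FIRST {u}. Thus FOLLOW(<H>) = {u}.
FOLLOW(<E>): in <H>::=t <E>, the suffix after <E> is empty, so FOLLOW(<E>) ⊇ FOLLOW(<H>) = {u}. Thus FOLLOW(<E>) = {u}.
For <E> ::= ε: FIRST(ε) = {ε}, so it goes in M[<E>, t] for t ∈ {}; since ε ∈ FIRST, also for every t ∈ FOLLOW(<E>) = {u}.
For <E> ::= w t: FIRST(w t) = {w}, so it goes in M[<E>, t] for t ∈ {w}.
None of these place a production in M[<E>, t].

none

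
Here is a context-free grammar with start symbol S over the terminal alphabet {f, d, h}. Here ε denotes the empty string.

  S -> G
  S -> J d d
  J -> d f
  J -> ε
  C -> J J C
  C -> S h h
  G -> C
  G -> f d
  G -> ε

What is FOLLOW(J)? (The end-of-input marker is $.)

FIRST(J): from J->d f we get {d}; from J->ε we get {ε}. So FIRST(J) = {ε, d}.
FIRST(S): from S->G we get {ε, d, f, h}; from S->J d d we get {d}. So FIRST(S) = {ε, d, f, h}.
FIRST(C): from C->J J C we get {d, f, h}; from C->S h h we get {d, f, h}. So FIRST(C) = {d, f, h}.
FIRST(G): from G->C we get {d, f, h}; from G->f d we get {f}; from G->ε we get {ε}. So FIRST(G) = {ε, d, f, h}.
FOLLOW(S) includes $ since S is the start symbol.
FOLLOW(S): in C->S h h, S is followed by h h with FIRST {h}. Thus FOLLOW(S) = {$, h}.
FOLLOW(J): in S->J d d, J is followed by d d with FIRST {d}; in C->J J C (occurrence 1), J is followed by J C with FIRST {d, f, h}; in C->J J C (occurrence 2), J is followed by C with FIRST {d, f, h}. Thus FOLLOW(J) = {d, f, h}.
FOLLOW(G): in S->G, the suffix after G is empty, so FOLLOW(G) ⊇ FOLLOW(S) = {$, h}. Thus FOLLOW(G) = {$, h}.
FOLLOW(C): in C->J J C, the suffix after C is empty (adds nothing new); in G->C, the suffix after C is empty, so FOLLOW(C) ⊇ FOLLOW(G) = {$, h}. Thus FOLLOW(C) = {$, h}.

{d, f, h}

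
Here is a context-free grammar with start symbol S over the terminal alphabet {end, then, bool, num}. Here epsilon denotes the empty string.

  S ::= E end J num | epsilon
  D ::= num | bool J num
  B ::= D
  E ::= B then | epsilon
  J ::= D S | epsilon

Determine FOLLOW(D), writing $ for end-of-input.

FIRST(D): from D::=num we get {num}; from D::=bool J num we get {bool}. So FIRST(D) = {bool, num}.
FIRST(B): from B::=D we get {bool, num}. So FIRST(B) = {bool, num}.
FIRST(J): from J::=D S we get {bool, num}; from J::=epsilon we get {epsilon}. So FIRST(J) = {epsilon, bool, num}.
FIRST(E): from E::=B then we get {bool, num}; from E::=epsilon we get {epsilon}. So FIRST(E) = {epsilon, bool, num}.
FIRST(S): from S::=E end J num we get {bool, end, num}; from S::=epsilon we get {epsilon}. So FIRST(S) = {epsilon, bool, end, num}.
FOLLOW(S) includes $ since S is the start symbol.
FOLLOW(B): in E::=B then, B is followed by then with FIRST {then}. Thus FOLLOW(B) = {then}.
FOLLOW(E): in S::=E end J num, E is followed by end J num with FIRST {end}. Thus FOLLOW(E) = {end}.
FOLLOW(J): in S::=E end J num, J is followed by num with FIRST {num}; in D::=bool J num, J is followed by num with FIRST {num}. Thus FOLLOW(J) = {num}.
FOLLOW(S): in J::=D S, the suffix after S is empty, so FOLLOW(S) ⊇ FOLLOW(J) = {num}. Thus FOLLOW(S) = {$, num}.
FOLLOW(D): in B::=D, the suffix after D is empty, so FOLLOW(D) ⊇ FOLLOW(B) = {then}; in J::=D S, D is followed by S with FIRST {epsilon, bool, end, num}; in J::=D S, the suffix after D is nullable, so FOLLOW(D) ⊇ FOLLOW(J) = {num}. Thus FOLLOW(D) = {bool, end, num, then}.

{bool, end, num, then}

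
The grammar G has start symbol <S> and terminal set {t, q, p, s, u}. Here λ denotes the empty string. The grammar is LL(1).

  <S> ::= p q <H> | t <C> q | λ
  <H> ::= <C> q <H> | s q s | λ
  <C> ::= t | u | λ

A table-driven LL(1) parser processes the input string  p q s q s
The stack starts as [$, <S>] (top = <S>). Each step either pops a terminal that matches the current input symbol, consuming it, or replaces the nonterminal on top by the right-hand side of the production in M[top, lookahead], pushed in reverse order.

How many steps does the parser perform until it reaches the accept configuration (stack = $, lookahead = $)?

     Stack      Input        Action
  1  $ <S>      p q s q s $  expand <S> ::= p q <H>
  2  $ <H> q p  p q s q s $  match p
  3  $ <H> q    q s q s $    match q
  4  $ <H>      s q s $      expand <H> ::= s q s
  5  $ s q s    s q s $      match s
  6  $ s q      q s $        match q
  7  $ s        s $          match s
Accept reached after 7 steps.

7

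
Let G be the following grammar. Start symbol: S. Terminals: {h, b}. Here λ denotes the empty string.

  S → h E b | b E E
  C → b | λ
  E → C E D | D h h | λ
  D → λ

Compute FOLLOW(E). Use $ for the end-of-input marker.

FIRST(S): from S→h E b we get {h}; from S→b E E we get {b}. So FIRST(S) = {b, h}.
FIRST(C): from C→b we get {b}; from C→λ we get {λ}. So FIRST(C) = {λ, b}.
FIRST(D): from D→λ we get {λ}. So FIRST(D) = {λ}.
FIRST(E): from E→C E D we get {λ, b, h}; from E→D h h we get {h}; from E→λ we get {λ}. So FIRST(E) = {λ, b, h}.
FOLLOW(S) includes $ since S is the start symbol.
FOLLOW(S): S appears on no right-hand side. Thus FOLLOW(S) = {$}.
FOLLOW(E): in S→h E b, E is followed by b with FIRST {b}; in S→b E E (occurrence 1), E is followed by E with FIRST {λ, b, h}; in S→b E E (occurrence 1), the suffix after E is nullable, so FOLLOW(E) ⊇ FOLLOW(S) = {$}; in S→b E E (occurrence 2), the suffix after E is empty, so FOLLOW(E) ⊇ FOLLOW(S) = {$}; in E→C E D, E is followed by D with FIRST {λ}; in E→C E D, the suffix after E is nullable (adds nothing new). Thus FOLLOW(E) = {$, b, h}.
FOLLOW(C): in E→C E D, C is followed by E D with FIRST {λ, b, h}; in E→C E D, the suffix after C is nullable, so FOLLOW(C) ⊇ FOLLOW(E) = {$, b, h}. Thus FOLLOW(C) = {$, b, h}.
FOLLOW(D): in E→C E D, the suffix after D is empty, so FOLLOW(D) ⊇ FOLLOW(E) = {$, b, h}; in E→D h h, D is followed by h h with FIRST {h}. Thus FOLLOW(D) = {$, b, h}.

{$, b, h}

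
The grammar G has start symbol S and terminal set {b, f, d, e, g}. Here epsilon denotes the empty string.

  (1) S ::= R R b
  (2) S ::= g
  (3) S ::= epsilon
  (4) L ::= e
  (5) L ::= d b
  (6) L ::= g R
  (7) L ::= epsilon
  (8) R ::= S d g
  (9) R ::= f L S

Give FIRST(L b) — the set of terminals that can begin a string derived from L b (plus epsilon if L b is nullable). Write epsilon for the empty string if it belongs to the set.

FIRST(L) = {epsilon, d, e, g}
FIRST(S) = {epsilon, d, f, g}  (via R R b)
FIRST(R) = {d, f, g}  (via S d g)
FIRST(L b): take FIRST of each symbol in turn, carrying on past any symbol whose FIRST contains epsilon; result {b, d, e, g}.

{b, d, e, g}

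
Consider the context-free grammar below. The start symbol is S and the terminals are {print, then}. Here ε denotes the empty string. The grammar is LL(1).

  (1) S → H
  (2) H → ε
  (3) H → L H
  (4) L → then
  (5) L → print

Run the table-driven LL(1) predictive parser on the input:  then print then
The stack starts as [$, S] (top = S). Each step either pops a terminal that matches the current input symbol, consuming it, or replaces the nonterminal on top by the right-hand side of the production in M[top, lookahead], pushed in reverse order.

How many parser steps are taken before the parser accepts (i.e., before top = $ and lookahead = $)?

11

      Stack      Input              Action
   1  $ S        then print then $  expand S → H
   2  $ H        then print then $  expand H → L H
   3  $ H L      then print then $  expand L → then
   4  $ H then   then print then $  match then
   5  $ H        print then $       expand H → L H
   6  $ H L      print then $       expand L → print
   7  $ H print  print then $       match print
   8  $ H        then $             expand H → L H
   9  $ H L      then $             expand L → then
  10  $ H then   then $             match then
  11  $ H        $                  expand H → ε
Accept reached after 11 steps.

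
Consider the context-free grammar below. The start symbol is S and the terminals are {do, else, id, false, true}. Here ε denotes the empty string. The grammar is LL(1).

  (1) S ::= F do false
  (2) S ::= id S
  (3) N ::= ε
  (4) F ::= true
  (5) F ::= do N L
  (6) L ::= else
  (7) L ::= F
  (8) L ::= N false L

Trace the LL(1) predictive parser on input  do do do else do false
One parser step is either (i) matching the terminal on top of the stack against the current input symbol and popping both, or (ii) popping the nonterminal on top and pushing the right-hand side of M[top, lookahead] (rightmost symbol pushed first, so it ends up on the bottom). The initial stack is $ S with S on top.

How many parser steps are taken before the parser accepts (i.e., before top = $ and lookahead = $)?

16

step 1: stack=$ S  input=do do do else do false $  — expand S ::= F do false
step 2: stack=$ false do F  input=do do do else do false $  — expand F ::= do N L
step 3: stack=$ false do L N do  input=do do do else do false $  — match do
step 4: stack=$ false do L N  input=do do else do false $  — expand N ::= ε
step 5: stack=$ false do L  input=do do else do false $  — expand L ::= F
step 6: stack=$ false do F  input=do do else do false $  — expand F ::= do N L
step 7: stack=$ false do L N do  input=do do else do false $  — match do
step 8: stack=$ false do L N  input=do else do false $  — expand N ::= ε
step 9: stack=$ false do L  input=do else do false $  — expand L ::= F
step 10: stack=$ false do F  input=do else do false $  — expand F ::= do N L
step 11: stack=$ false do L N do  input=do else do false $  — match do
step 12: stack=$ false do L N  input=else do false $  — expand N ::= ε
step 13: stack=$ false do L  input=else do false $  — expand L ::= else
step 14: stack=$ false do else  input=else do false $  — match else
step 15: stack=$ false do  input=do false $  — match do
step 16: stack=$ false  input=false $  — match false
Accept reached after 16 steps.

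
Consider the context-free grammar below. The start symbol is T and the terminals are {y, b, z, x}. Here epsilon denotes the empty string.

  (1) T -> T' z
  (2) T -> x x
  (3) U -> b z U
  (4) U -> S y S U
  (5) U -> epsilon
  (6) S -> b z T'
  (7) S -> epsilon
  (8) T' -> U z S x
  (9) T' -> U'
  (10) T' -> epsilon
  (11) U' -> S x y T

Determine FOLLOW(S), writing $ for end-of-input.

{b, x, y, z}

FIRST(S): from S->b z T' we get {b}; from S->epsilon we get {epsilon}. So FIRST(S) = {epsilon, b}.
FIRST(U): from U->b z U we get {b}; from U->S y S U we get {b, y}; from U->epsilon we get {epsilon}. So FIRST(U) = {epsilon, b, y}.
FIRST(U'): from U'->S x y T we get {b, x}. So FIRST(U') = {b, x}.
FIRST(T'): from T'->U z S x we get {b, y, z}; from T'->U' we get {b, x}; from T'->epsilon we get {epsilon}. So FIRST(T') = {epsilon, b, x, y, z}.
FIRST(T): from T->T' z we get {b, x, y, z}; from T->x x we get {x}. So FIRST(T) = {b, x, y, z}.
FOLLOW(T) includes $ since T is the start symbol.
FOLLOW(U): in U->b z U, the suffix after U is empty (adds nothing new); in U->S y S U, the suffix after U is empty (adds nothing new); in T'->U z S x, U is followed by z S x with FIRST {z}. Thus FOLLOW(U) = {z}.
FOLLOW(S): in U->S y S U (occurrence 1), S is followed by y S U with FIRST {y}; in U->S y S U (occurrence 2), S is followed by U with FIRST {epsilon, b, y}; in U->S y S U (occurrence 2), the suffix after S is nullable, so FOLLOW(S) ⊇ FOLLOW(U) = {z}; in T'->U z S x, S is followed by x with FIRST {x}; in U'->S x y T, S is followed by x y T with FIRST {x}. Thus FOLLOW(S) = {b, x, y, z}.
FOLLOW(T'): in T->T' z, T' is followed by z with FIRST {z}; in S->b z T', the suffix after T' is empty, so FOLLOW(T') ⊇ FOLLOW(S) = {b, x, y, z}. Thus FOLLOW(T') = {b, x, y, z}.
FOLLOW(U'): in T'->U', the suffix after U' is empty, so FOLLOW(U') ⊇ FOLLOW(T') = {b, x, y, z}. Thus FOLLOW(U') = {b, x, y, z}.
FOLLOW(T): in U'->S x y T, the suffix after T is empty, so FOLLOW(T) ⊇ FOLLOW(U') = {b, x, y, z}. Thus FOLLOW(T) = {$, b, x, y, z}.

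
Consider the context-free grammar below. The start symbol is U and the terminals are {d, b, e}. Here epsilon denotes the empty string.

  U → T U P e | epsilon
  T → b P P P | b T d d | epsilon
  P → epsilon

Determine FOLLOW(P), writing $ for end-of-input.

{b, d, e}

FIRST(T): from T→b P P P we get {b}; from T→b T d d we get {b}; from T→epsilon we get {epsilon}. So FIRST(T) = {epsilon, b}.
FIRST(P): from P→epsilon we get {epsilon}. So FIRST(P) = {epsilon}.
FIRST(U): from U→T U P e we get {b, e}; from U→epsilon we get {epsilon}. So FIRST(U) = {epsilon, b, e}.
FOLLOW(U) includes $ since U is the start symbol.
FOLLOW(U): in U→T U P e, U is followed by P e with FIRST {e}. Thus FOLLOW(U) = {$, e}.
FOLLOW(T): in U→T U P e, T is followed by U P e with FIRST {b, e}; in T→b T d d, T is followed by d d with FIRST {d}. Thus FOLLOW(T) = {b, d, e}.
FOLLOW(P): in U→T U P e, P is followed by e with FIRST {e}; in T→b P P P (occurrence 1), P is followed by P P with FIRST {epsilon}; in T→b P P P (occurrence 1), the suffix after P is nullable, so FOLLOW(P) ⊇ FOLLOW(T) = {b, d, e}; in T→b P P P (occurrence 2), P is followed by P with FIRST {epsilon}; in T→b P P P (occurrence 2), the suffix after P is nullable, so FOLLOW(P) ⊇ FOLLOW(T) = {b, d, e}; in T→b P P P (occurrence 3), the suffix after P is empty, so FOLLOW(P) ⊇ FOLLOW(T) = {b, d, e}. Thus FOLLOW(P) = {b, d, e}.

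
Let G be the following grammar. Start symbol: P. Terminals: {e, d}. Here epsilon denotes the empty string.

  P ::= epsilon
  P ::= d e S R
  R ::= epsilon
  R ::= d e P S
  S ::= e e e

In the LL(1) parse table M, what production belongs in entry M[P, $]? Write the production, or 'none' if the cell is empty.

FIRST(P) = {epsilon, d}
FIRST(R) = {epsilon, d}
FIRST(S) = {e}
FOLLOW(P) includes $ since P is the start symbol.
FOLLOW(P): in R::=d e P S, P is followed by S with FIRST {e}. Thus FOLLOW(P) = {$, e}.
For P ::= epsilon: FIRST(epsilon) = {epsilon}, so it goes in M[P, t] for t ∈ {}; since epsilon ∈ FIRST, also for every t ∈ FOLLOW(P) = {$, e}.
For P ::= d e S R: FIRST(d e S R) = {d}, so it goes in M[P, t] for t ∈ {d}.

P ::= epsilon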